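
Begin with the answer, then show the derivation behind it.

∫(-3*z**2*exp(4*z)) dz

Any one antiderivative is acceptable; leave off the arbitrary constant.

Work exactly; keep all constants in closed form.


The answer is -3*z**2*exp(4*z)/4 + 3*z*exp(4*z)/8 - 3*exp(4*z)/32.
Step 1. Integrate ∫(-3*z**2*exp(4*z)) dz by parts with u = z**2, dv = (-3*exp(4*z)) dz, so v = -3*exp(4*z)/4: now -3*z**2*exp(4*z)/4 + ∫(3*z*exp(4*z)/2) dz.
Step 2. Integrate ∫(3*z*exp(4*z)/2) dz by parts with u = z, dv = (3*exp(4*z)/2) dz, so v = 3*exp(4*z)/8: now -3*z**2*exp(4*z)/4 + 3*z*exp(4*z)/8 + ∫(-3*exp(4*z)/8) dz.
Step 3. Evaluate the standard form: now -3*z**2*exp(4*z)/4 + 3*z*exp(4*z)/8 - 3*exp(4*z)/32.
Answer: -3*z**2*exp(4*z)/4 + 3*z*exp(4*z)/8 - 3*exp(4*z)/32.


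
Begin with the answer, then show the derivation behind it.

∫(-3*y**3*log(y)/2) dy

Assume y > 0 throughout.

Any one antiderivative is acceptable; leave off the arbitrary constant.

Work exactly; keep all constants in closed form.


The answer is -3*y**4*log(y)/8 + 3*y**4/32.
Step 1. Integrate ∫(-3*y**3*log(y)/2) dy by parts with u = log(y), dv = (-3*y**3/2) dy, so v = -3*y**4/8 [assuming y > 0]: now -3*y**4*log(y)/8 + ∫(3*y**3/8) dy.
Step 2. Evaluate the standard form: now -3*y**4*log(y)/8 + 3*y**4/32.
Answer: -3*y**4*log(y)/8 + 3*y**4/32.


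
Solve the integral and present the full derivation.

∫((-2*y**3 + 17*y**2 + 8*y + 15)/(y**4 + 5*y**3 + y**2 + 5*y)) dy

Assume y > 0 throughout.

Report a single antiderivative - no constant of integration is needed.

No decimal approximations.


Step 1. Decompose ∫((-2*y**3 + 17*y**2 + 8*y + 15)/(y**4 + 5*y**3 + y**2 + 5*y)) dy by partial fractions, (-2*y**3 + 17*y**2 + 8*y + 15)/(y**4 + 5*y**3 + y**2 + 5*y) = 2/(y**2 + 1) - 5/(y + 5) + 3/y: now ∫(3/y) dy + ∫(-5/(y + 5)) dy + ∫(2/(y**2 + 1)) dy.
Step 2. Evaluate the standard form [assuming y > 0]: now 3*log(y) + ∫(-5/(y + 5)) dy + ∫(2/(y**2 + 1)) dy.
Step 3. Evaluate the standard form [assuming y > -5]: now 3*log(y) - 5*log(y + 5) + ∫(2/(y**2 + 1)) dy.
Step 4. Evaluate the standard form: now 3*log(y) - 5*log(y + 5) + 2*atan(y).
Answer: 3*log(y) - 5*log(y + 5) + 2*atan(y).


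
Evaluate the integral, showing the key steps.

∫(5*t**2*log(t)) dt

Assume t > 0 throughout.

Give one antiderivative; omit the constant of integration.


Step 1. Integrate ∫(5*t**2*log(t)) dt by parts with u = log(t), dv = (5*t**2) dt, so v = 5*t**3/3 [assuming t > 0]: now 5*t**3*log(t)/3 + ∫(-5*t**2/3) dt.
Step 2. Evaluate the standard form: now 5*t**3*log(t)/3 - 5*t**3/9.
Answer: 5*t**3*log(t)/3 - 5*t**3/9.


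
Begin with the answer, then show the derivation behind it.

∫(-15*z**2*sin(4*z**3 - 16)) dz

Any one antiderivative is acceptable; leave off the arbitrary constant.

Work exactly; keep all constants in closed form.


The answer is 5*cos(4*z**3 - 16)/4.
Step 1. Substitute u = z**3 - 4, turning ∫(-15*z**2*sin(4*z**3 - 16)) dz into ∫(-5*sin(4*u)) du: now ∫(-5*sin(4*u)) du.
Step 2. Evaluate the standard form: now 5*cos(4*u)/4.
Step 3. Substitute back u = z**3 - 4: now 5*cos(4*z**3 - 16)/4.
Answer: 5*cos(4*z**3 - 16)/4.


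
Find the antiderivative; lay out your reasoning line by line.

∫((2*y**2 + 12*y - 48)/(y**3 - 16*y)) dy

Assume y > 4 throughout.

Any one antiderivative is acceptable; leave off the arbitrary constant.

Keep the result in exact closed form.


Step 1. Decompose ∫((2*y**2 + 12*y - 48)/(y**3 - 16*y)) dy by partial fractions, (2*y**2 + 12*y - 48)/(y**3 - 16*y) = -2/(y + 4) + 1/(y - 4) + 3/y: now ∫(3/y) dy + ∫(1/(y - 4)) dy + ∫(-2/(y + 4)) dy.
Step 2. Evaluate the standard form [assuming y > 0]: now 3*log(y) + ∫(1/(y - 4)) dy + ∫(-2/(y + 4)) dy.
Step 3. Evaluate the standard form [assuming y > -4]: now 3*log(y) - 2*log(y + 4) + ∫(1/(y - 4)) dy.
Step 4. Evaluate the standard form [assuming y > 4]: now 3*log(y) + log(y - 4) - 2*log(y + 4).
Answer: 3*log(y) + log(y - 4) - 2*log(y + 4).


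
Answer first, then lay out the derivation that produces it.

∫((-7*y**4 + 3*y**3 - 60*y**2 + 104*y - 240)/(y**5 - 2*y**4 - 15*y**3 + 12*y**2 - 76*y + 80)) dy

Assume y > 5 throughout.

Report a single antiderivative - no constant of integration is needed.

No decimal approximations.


The answer is -5*log(y - 5) + 2*log(y - 1) - 4*log(y + 4) - 2*atan(y/2).
Step 1. Decompose ∫((-7*y**4 + 3*y**3 - 60*y**2 + 104*y - 240)/(y**5 - 2*y**4 - 15*y**3 + 12*y**2 - 76*y + 80)) dy by partial fractions, (-7*y**4 + 3*y**3 - 60*y**2 + 104*y - 240)/(y**5 - 2*y**4 - 15*y**3 + 12*y**2 - 76*y + 80) = -4/(y**2 + 4) - 4/(y + 4) + 2/(y - 1) - 5/(y - 5): now ∫(-5/(y - 5)) dy + ∫(2/(y - 1)) dy + ∫(-4/(y + 4)) dy + ∫(-4/(y**2 + 4)) dy.
Step 2. Evaluate the standard form [assuming y > 1]: now 2*log(y - 1) + ∫(-5/(y - 5)) dy + ∫(-4/(y + 4)) dy + ∫(-4/(y**2 + 4)) dy.
Step 3. Evaluate the standard form [assuming y > 5]: now -5*log(y - 5) + 2*log(y - 1) + ∫(-4/(y + 4)) dy + ∫(-4/(y**2 + 4)) dy.
Step 4. Evaluate the standard form [assuming y > -4]: now -5*log(y - 5) + 2*log(y - 1) - 4*log(y + 4) + ∫(-4/(y**2 + 4)) dy.
Step 5. Evaluate the standard form: now -5*log(y - 5) + 2*log(y - 1) - 4*log(y + 4) - 2*atan(y/2).
Answer: -5*log(y - 5) + 2*log(y - 1) - 4*log(y + 4) - 2*atan(y/2).


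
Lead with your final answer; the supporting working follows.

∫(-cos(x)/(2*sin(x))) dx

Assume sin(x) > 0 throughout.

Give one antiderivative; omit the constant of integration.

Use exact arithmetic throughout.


The answer is -log(sin(x))/2.
Step 1. Substitute u = sin(x), turning ∫(-cos(x)/(2*sin(x))) dx into ∫(-1/(2*u)) du: now ∫(-1/(2*u)) du.
Step 2. Evaluate the standard form [assuming u > 0]: now -log(u)/2.
Step 3. Substitute back u = sin(x): now -log(sin(x))/2.
Answer: -log(sin(x))/2.


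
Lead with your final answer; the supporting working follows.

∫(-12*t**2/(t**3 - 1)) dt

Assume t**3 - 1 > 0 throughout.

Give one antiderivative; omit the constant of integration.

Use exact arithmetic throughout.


The answer is -4*log(t**3 - 1).
Step 1. Substitute u = t**3 - 1, turning ∫(-12*t**2/(t**3 - 1)) dt into ∫(-4/u) du: now ∫(-4/u) du.
Step 2. Evaluate the standard form [assuming u > 0]: now -4*log(u).
Step 3. Substitute back u = t**3 - 1: now -4*log(t**3 - 1).
Answer: -4*log(t**3 - 1).


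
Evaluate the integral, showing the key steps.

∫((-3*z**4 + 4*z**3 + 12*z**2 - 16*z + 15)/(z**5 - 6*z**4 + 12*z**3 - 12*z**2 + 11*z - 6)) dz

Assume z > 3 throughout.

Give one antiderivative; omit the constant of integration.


Step 1. Decompose ∫((-3*z**4 + 4*z**3 + 12*z**2 - 16*z + 15)/(z**5 - 6*z**4 + 12*z**3 - 12*z**2 + 11*z - 6)) dz by partial fractions, (-3*z**4 + 4*z**3 + 12*z**2 - 16*z + 15)/(z**5 - 6*z**4 + 12*z**3 - 12*z**2 + 11*z - 6) = -2/(z**2 + 1) + 3/(z - 1) - 3/(z - 2) - 3/(z - 3): now ∫(-3/(z - 3)) dz + ∫(-3/(z - 2)) dz + ∫(3/(z - 1)) dz + ∫(-2/(z**2 + 1)) dz.
Step 2. Evaluate the standard form [assuming z > 3]: now -3*log(z - 3) + ∫(-3/(z - 2)) dz + ∫(3/(z - 1)) dz + ∫(-2/(z**2 + 1)) dz.
Step 3. Evaluate the standard form [assuming z > 2]: now -3*log(z - 3) - 3*log(z - 2) + ∫(3/(z - 1)) dz + ∫(-2/(z**2 + 1)) dz.
Step 4. Evaluate the standard form [assuming z > 1]: now -3*log(z - 3) - 3*log(z - 2) + 3*log(z - 1) + ∫(-2/(z**2 + 1)) dz.
Step 5. Evaluate the standard form: now -3*log(z - 3) - 3*log(z - 2) + 3*log(z - 1) - 2*atan(z).
Answer: -3*log(z - 3) - 3*log(z - 2) + 3*log(z - 1) - 2*atan(z).


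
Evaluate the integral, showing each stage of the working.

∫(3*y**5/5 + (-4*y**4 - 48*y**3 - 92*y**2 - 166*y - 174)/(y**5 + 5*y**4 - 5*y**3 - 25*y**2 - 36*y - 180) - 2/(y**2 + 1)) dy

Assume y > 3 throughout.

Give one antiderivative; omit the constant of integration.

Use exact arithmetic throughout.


Step 1. Rewrite: now ∫(3*y**5/5) dy + ∫((-4*y**4 - 48*y**3 - 92*y**2 - 166*y - 174)/(y**5 + 5*y**4 - 5*y**3 - 25*y**2 - 36*y - 180)) dy + ∫(-2/(y**2 + 1)) dy.
Step 2. Decompose ∫((-4*y**4 - 48*y**3 - 92*y**2 - 166*y - 174)/(y**5 + 5*y**4 - 5*y**3 - 25*y**2 - 36*y - 180)) dy by partial fractions, (-4*y**4 - 48*y**3 - 92*y**2 - 166*y - 174)/(y**5 + 5*y**4 - 5*y**3 - 25*y**2 - 36*y - 180) = -2/(y**2 + 4) + 4/(y + 5) - 3/(y + 3) - 5/(y - 3): now ∫(3*y**5/5) dy + ∫(-5/(y - 3)) dy + ∫(-3/(y + 3)) dy + ∫(4/(y + 5)) dy + ∫(-2/(y**2 + 1)) dy + ∫(-2/(y**2 + 4)) dy.
Step 3. Evaluate the standard form [assuming y > -5]: now 4*log(y + 5) + ∫(3*y**5/5) dy + ∫(-5/(y - 3)) dy + ∫(-3/(y + 3)) dy + ∫(-2/(y**2 + 1)) dy + ∫(-2/(y**2 + 4)) dy.
Step 4. Evaluate the standard form [assuming y > 3]: now -5*log(y - 3) + 4*log(y + 5) + ∫(3*y**5/5) dy + ∫(-3/(y + 3)) dy + ∫(-2/(y**2 + 1)) dy + ∫(-2/(y**2 + 4)) dy.
Step 5. Evaluate the standard form [assuming y > -3]: now -5*log(y - 3) - 3*log(y + 3) + 4*log(y + 5) + ∫(3*y**5/5) dy + ∫(-2/(y**2 + 1)) dy + ∫(-2/(y**2 + 4)) dy.
Step 6. Evaluate the standard form: now -5*log(y - 3) - 3*log(y + 3) + 4*log(y + 5) - atan(y/2) + ∫(3*y**5/5) dy + ∫(-2/(y**2 + 1)) dy.
Step 7. Evaluate the standard form: now -5*log(y - 3) - 3*log(y + 3) + 4*log(y + 5) - atan(y/2) - 2*atan(y) + ∫(3*y**5/5) dy.
Step 8. Evaluate the standard form: now y**6/10 - 5*log(y - 3) - 3*log(y + 3) + 4*log(y + 5) - atan(y/2) - 2*atan(y).
Answer: y**6/10 - 5*log(y - 3) - 3*log(y + 3) + 4*log(y + 5) - atan(y/2) - 2*atan(y).


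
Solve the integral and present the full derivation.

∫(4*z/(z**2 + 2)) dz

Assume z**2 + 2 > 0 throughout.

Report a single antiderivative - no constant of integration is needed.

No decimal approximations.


Step 1. Substitute u = z**2 + 2, turning ∫(4*z/(z**2 + 2)) dz into ∫(2/u) du: now ∫(2/u) du.
Step 2. Evaluate the standard form [assuming u > 0]: now 2*log(u).
Step 3. Substitute back u = z**2 + 2: now 2*log(z**2 + 2).
Answer: 2*log(z**2 + 2).


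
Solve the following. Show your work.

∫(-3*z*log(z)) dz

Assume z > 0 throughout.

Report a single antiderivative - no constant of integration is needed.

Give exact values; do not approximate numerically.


Step 1. Integrate ∫(-3*z*log(z)) dz by parts with u = log(z), dv = (-3*z) dz, so v = -3*z**2/2 [assuming z > 0]: now -3*z**2*log(z)/2 + ∫(3*z/2) dz.
Step 2. Evaluate the standard form: now -3*z**2*log(z)/2 + 3*z**2/4.
Answer: -3*z**2*log(z)/2 + 3*z**2/4.


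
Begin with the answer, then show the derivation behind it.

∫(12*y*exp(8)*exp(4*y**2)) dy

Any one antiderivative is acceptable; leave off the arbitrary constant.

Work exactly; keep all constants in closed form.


The answer is 3*exp(4*y**2 + 8)/2.
Step 1. Substitute u = y**2 + 2, turning ∫(12*y*exp(8)*exp(4*y**2)) dy into ∫(6*exp(4*u)) du: now ∫(6*exp(4*u)) du.
Step 2. Evaluate the standard form: now 3*exp(4*u)/2.
Step 3. Substitute back u = y**2 + 2: now 3*exp(4*y**2 + 8)/2.
Answer: 3*exp(4*y**2 + 8)/2.


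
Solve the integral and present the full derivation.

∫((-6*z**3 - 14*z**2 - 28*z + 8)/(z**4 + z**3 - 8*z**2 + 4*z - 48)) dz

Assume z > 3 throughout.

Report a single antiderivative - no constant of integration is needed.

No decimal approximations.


Step 1. Decompose ∫((-6*z**3 - 14*z**2 - 28*z + 8)/(z**4 + z**3 - 8*z**2 + 4*z - 48)) dz by partial fractions, (-6*z**3 - 14*z**2 - 28*z + 8)/(z**4 + z**3 - 8*z**2 + 4*z - 48) = -4/(z**2 + 4) - 2/(z + 4) - 4/(z - 3): now ∫(-4/(z - 3)) dz + ∫(-2/(z + 4)) dz + ∫(-4/(z**2 + 4)) dz.
Step 2. Evaluate the standard form [assuming z > -4]: now -2*log(z + 4) + ∫(-4/(z - 3)) dz + ∫(-4/(z**2 + 4)) dz.
Step 3. Evaluate the standard form [assuming z > 3]: now -4*log(z - 3) - 2*log(z + 4) + ∫(-4/(z**2 + 4)) dz.
Step 4. Evaluate the standard form: now -4*log(z - 3) - 2*log(z + 4) - 2*atan(z/2).
Answer: -4*log(z - 3) - 2*log(z + 4) - 2*atan(z/2).


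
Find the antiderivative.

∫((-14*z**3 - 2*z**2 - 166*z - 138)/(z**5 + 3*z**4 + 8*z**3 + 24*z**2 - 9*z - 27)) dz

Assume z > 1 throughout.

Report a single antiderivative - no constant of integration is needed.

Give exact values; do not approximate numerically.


Answer: -4*log(z - 1) - log(z + 1) + 5*log(z + 3) + 4*atan(z/3)/3.


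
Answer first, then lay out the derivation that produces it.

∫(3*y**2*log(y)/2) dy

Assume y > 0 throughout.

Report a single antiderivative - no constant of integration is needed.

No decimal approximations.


The answer is y**3*log(y)/2 - y**3/6.
Step 1. Integrate ∫(3*y**2*log(y)/2) dy by parts with u = log(y), dv = (3*y**2/2) dy, so v = y**3/2 [assuming y > 0]: now y**3*log(y)/2 + ∫(-y**2/2) dy.
Step 2. Evaluate the standard form: now y**3*log(y)/2 - y**3/6.
Answer: y**3*log(y)/2 - y**3/6.


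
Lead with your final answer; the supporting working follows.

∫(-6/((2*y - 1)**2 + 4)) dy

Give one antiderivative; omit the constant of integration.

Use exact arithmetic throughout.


The answer is -3*atan(y - 1/2)/2.
Step 1. Substitute u = 2*y - 1, turning ∫(-6/((2*y - 1)**2 + 4)) dy into ∫(-3/(u**2 + 4)) du: now ∫(-3/(u**2 + 4)) du.
Step 2. Evaluate the standard form: now -3*atan(u/2)/2.
Step 3. Substitute back u = 2*y - 1: now -3*atan(y - 1/2)/2.
Answer: -3*atan(y - 1/2)/2.


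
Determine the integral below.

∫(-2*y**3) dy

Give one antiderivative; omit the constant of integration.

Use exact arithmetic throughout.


Answer: -y**4/2.


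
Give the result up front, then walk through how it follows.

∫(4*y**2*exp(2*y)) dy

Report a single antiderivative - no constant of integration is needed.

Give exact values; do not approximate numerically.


The answer is 2*y**2*exp(2*y) - 2*y*exp(2*y) + exp(2*y).
Step 1. Integrate ∫(4*y**2*exp(2*y)) dy by parts with u = y**2, dv = (4*exp(2*y)) dy, so v = 2*exp(2*y): now 2*y**2*exp(2*y) + ∫(-4*y*exp(2*y)) dy.
Step 2. Integrate ∫(-4*y*exp(2*y)) dy by parts with u = y, dv = (-4*exp(2*y)) dy, so v = -2*exp(2*y): now 2*y**2*exp(2*y) - 2*y*exp(2*y) + ∫(2*exp(2*y)) dy.
Step 3. Evaluate the standard form: now 2*y**2*exp(2*y) - 2*y*exp(2*y) + exp(2*y).
Answer: 2*y**2*exp(2*y) - 2*y*exp(2*y) + exp(2*y).


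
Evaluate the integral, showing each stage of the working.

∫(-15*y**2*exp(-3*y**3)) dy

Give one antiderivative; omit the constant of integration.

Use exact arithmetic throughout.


Step 1. Substitute u = y**3, turning ∫(-15*y**2*exp(-3*y**3)) dy into ∫(-5*exp(-3*u)) du: now ∫(-5*exp(-3*u)) du.
Step 2. Evaluate the standard form: now 5*exp(-3*u)/3.
Step 3. Substitute back u = y**3: now 5*exp(-3*y**3)/3.
Answer: 5*exp(-3*y**3)/3.


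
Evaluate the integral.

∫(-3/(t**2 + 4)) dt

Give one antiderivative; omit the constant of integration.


Answer: -3*atan(t/2)/2.


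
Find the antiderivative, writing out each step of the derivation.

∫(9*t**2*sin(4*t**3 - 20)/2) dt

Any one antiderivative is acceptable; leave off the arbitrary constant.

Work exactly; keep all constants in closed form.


Step 1. Substitute u = t**3 - 5, turning ∫(9*t**2*sin(4*t**3 - 20)/2) dt into ∫(3*sin(4*u)/2) du: now ∫(3*sin(4*u)/2) du.
Step 2. Evaluate the standard form: now -3*cos(4*u)/8.
Step 3. Substitute back u = t**3 - 5: now -3*cos(4*t**3 - 20)/8.
Answer: -3*cos(4*t**3 - 20)/8.


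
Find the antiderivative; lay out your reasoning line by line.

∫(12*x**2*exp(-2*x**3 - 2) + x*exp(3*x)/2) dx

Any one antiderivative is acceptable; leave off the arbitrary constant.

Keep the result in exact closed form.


Step 1. Rewrite: now ∫(x*exp(3*x)/2) dx + ∫(12*x**2*exp(-2*x**3 - 2)) dx.
Step 2. Substitute u = x**3 + 1, turning ∫(12*x**2*exp(-2*x**3 - 2)) dx into ∫(4*exp(-2*u)) du: now ∫(x*exp(3*x)/2) dx + ∫(4*exp(-2*u)) du.
Step 3. Evaluate the standard form: now ∫(x*exp(3*x)/2) dx - 2*exp(-2*u).
Step 4. Substitute back u = x**3 + 1: now -2*exp(-2*x**3 - 2) + ∫(x*exp(3*x)/2) dx.
Step 5. Integrate ∫(x*exp(3*x)/2) dx by parts with u = x, dv = (exp(3*x)/2) dx, so v = exp(3*x)/6: now x*exp(3*x)/6 - 2*exp(-2*x**3 - 2) + ∫(-exp(3*x)/6) dx.
Step 6. Evaluate the standard form: now x*exp(3*x)/6 - exp(3*x)/18 - 2*exp(-2*x**3 - 2).
Answer: x*exp(3*x)/6 - exp(3*x)/18 - 2*exp(-2*x**3 - 2).


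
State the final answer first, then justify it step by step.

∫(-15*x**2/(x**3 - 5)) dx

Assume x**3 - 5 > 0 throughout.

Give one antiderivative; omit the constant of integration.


The answer is -5*log(x**3 - 5).
Step 1. Substitute u = x**3 - 5, turning ∫(-15*x**2/(x**3 - 5)) dx into ∫(-5/u) du: now ∫(-5/u) du.
Step 2. Evaluate the standard form [assuming u > 0]: now -5*log(u).
Step 3. Substitute back u = x**3 - 5: now -5*log(x**3 - 5).
Answer: -5*log(x**3 - 5).


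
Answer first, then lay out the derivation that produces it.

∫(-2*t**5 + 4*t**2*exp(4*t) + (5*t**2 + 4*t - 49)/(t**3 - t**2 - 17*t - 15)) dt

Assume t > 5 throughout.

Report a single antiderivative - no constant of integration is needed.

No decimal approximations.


The answer is -t**6/3 + t**2*exp(4*t) - t*exp(4*t)/2 + exp(4*t)/8 + 2*log(t - 5) + 4*log(t + 1) - log(t + 3).
Step 1. Rewrite: now ∫(-2*t**5) dt + ∫(4*t**2*exp(4*t)) dt + ∫((5*t**2 + 4*t - 49)/(t**3 - t**2 - 17*t - 15)) dt.
Step 2. Integrate ∫(4*t**2*exp(4*t)) dt by parts with u = t**2, dv = (4*exp(4*t)) dt, so v = exp(4*t): now t**2*exp(4*t) + ∫(-2*t**5) dt + ∫(-2*t*exp(4*t)) dt + ∫((5*t**2 + 4*t - 49)/(t**3 - t**2 - 17*t - 15)) dt.
Step 3. Integrate ∫(-2*t*exp(4*t)) dt by parts with u = t, dv = (-2*exp(4*t)) dt, so v = -exp(4*t)/2: now t**2*exp(4*t) - t*exp(4*t)/2 + ∫(-2*t**5) dt + ∫((5*t**2 + 4*t - 49)/(t**3 - t**2 - 17*t - 15)) dt + ∫(exp(4*t)/2) dt.
Step 4. Evaluate the standard form: now t**2*exp(4*t) - t*exp(4*t)/2 + exp(4*t)/8 + ∫(-2*t**5) dt + ∫((5*t**2 + 4*t - 49)/(t**3 - t**2 - 17*t - 15)) dt.
Step 5. Decompose ∫((5*t**2 + 4*t - 49)/(t**3 - t**2 - 17*t - 15)) dt by partial fractions, (5*t**2 + 4*t - 49)/(t**3 - t**2 - 17*t - 15) = -1/(t + 3) + 4/(t + 1) + 2/(t - 5): now t**2*exp(4*t) - t*exp(4*t)/2 + exp(4*t)/8 + ∫(-2*t**5) dt + ∫(2/(t - 5)) dt + ∫(4/(t + 1)) dt + ∫(-1/(t + 3)) dt.
Step 6. Evaluate the standard form [assuming t > -1]: now t**2*exp(4*t) - t*exp(4*t)/2 + exp(4*t)/8 + 4*log(t + 1) + ∫(-2*t**5) dt + ∫(2/(t - 5)) dt + ∫(-1/(t + 3)) dt.
Step 7. Evaluate the standard form [assuming t > 5]: now t**2*exp(4*t) - t*exp(4*t)/2 + exp(4*t)/8 + 2*log(t - 5) + 4*log(t + 1) + ∫(-2*t**5) dt + ∫(-1/(t + 3)) dt.
Step 8. Evaluate the standard form [assuming t > -3]: now t**2*exp(4*t) - t*exp(4*t)/2 + exp(4*t)/8 + 2*log(t - 5) + 4*log(t + 1) - log(t + 3) + ∫(-2*t**5) dt.
Step 9. Evaluate the standard form: now -t**6/3 + t**2*exp(4*t) - t*exp(4*t)/2 + exp(4*t)/8 + 2*log(t - 5) + 4*log(t + 1) - log(t + 3).
Answer: -t**6/3 + t**2*exp(4*t) - t*exp(4*t)/2 + exp(4*t)/8 + 2*log(t - 5) + 4*log(t + 1) - log(t + 3).


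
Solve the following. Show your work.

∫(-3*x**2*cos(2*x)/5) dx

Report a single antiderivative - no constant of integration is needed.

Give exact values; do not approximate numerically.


Step 1. Integrate ∫(-3*x**2*cos(2*x)/5) dx by parts with u = x**2, dv = (-3*cos(2*x)/5) dx, so v = -3*sin(2*x)/10: now -3*x**2*sin(2*x)/10 + ∫(3*x*sin(2*x)/5) dx.
Step 2. Integrate ∫(3*x*sin(2*x)/5) dx by parts with u = x, dv = (3*sin(2*x)/5) dx, so v = -3*cos(2*x)/10: now -3*x**2*sin(2*x)/10 - 3*x*cos(2*x)/10 + ∫(3*cos(2*x)/10) dx.
Step 3. Evaluate the standard form: now -3*x**2*sin(2*x)/10 - 3*x*cos(2*x)/10 + 3*sin(2*x)/20.
Answer: -3*x**2*sin(2*x)/10 - 3*x*cos(2*x)/10 + 3*sin(2*x)/20.


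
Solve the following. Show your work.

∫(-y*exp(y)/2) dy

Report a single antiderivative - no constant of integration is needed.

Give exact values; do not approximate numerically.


Step 1. Integrate ∫(-y*exp(y)/2) dy by parts with u = y, dv = (-exp(y)/2) dy, so v = -exp(y)/2: now -y*exp(y)/2 + ∫(exp(y)/2) dy.
Step 2. Evaluate the standard form: now -y*exp(y)/2 + exp(y)/2.
Answer: -y*exp(y)/2 + exp(y)/2.


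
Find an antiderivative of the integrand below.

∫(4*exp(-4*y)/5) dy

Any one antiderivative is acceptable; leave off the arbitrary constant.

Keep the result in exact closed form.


Answer: -exp(-4*y)/5.


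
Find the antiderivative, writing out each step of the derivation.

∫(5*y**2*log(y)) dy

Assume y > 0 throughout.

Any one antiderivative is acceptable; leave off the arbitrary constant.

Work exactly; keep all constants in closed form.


Step 1. Integrate ∫(5*y**2*log(y)) dy by parts with u = log(y), dv = (5*y**2) dy, so v = 5*y**3/3 [assuming y > 0]: now 5*y**3*log(y)/3 + ∫(-5*y**2/3) dy.
Step 2. Evaluate the standard form: now 5*y**3*log(y)/3 - 5*y**3/9.
Answer: 5*y**3*log(y)/3 - 5*y**3/9.


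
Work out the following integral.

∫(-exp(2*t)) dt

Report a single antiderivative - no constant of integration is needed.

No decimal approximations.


Answer: -exp(2*t)/2.


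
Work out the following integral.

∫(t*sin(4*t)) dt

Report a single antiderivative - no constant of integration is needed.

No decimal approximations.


Answer: -t*cos(4*t)/4 + sin(4*t)/16.


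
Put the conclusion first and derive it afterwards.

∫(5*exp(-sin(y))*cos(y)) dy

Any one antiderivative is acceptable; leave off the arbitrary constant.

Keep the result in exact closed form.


The answer is -5*exp(-sin(y)).
Step 1. Substitute u = sin(y), turning ∫(5*exp(-sin(y))*cos(y)) dy into ∫(5*exp(-u)) du: now ∫(5*exp(-u)) du.
Step 2. Evaluate the standard form: now -5*exp(-u).
Step 3. Substitute back u = sin(y): now -5*exp(-sin(y)).
Answer: -5*exp(-sin(y)).


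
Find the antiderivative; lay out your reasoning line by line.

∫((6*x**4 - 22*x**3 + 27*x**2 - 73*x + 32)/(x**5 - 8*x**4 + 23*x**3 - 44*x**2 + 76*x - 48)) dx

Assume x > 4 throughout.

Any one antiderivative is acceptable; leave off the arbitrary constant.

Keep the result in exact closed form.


Step 1. Decompose ∫((6*x**4 - 22*x**3 + 27*x**2 - 73*x + 32)/(x**5 - 8*x**4 + 23*x**3 - 44*x**2 + 76*x - 48)) dx by partial fractions, (6*x**4 - 22*x**3 + 27*x**2 - 73*x + 32)/(x**5 - 8*x**4 + 23*x**3 - 44*x**2 + 76*x - 48) = 1/(x**2 + 4) - 1/(x - 1) + 2/(x - 3) + 5/(x - 4): now ∫(5/(x - 4)) dx + ∫(2/(x - 3)) dx + ∫(-1/(x - 1)) dx + ∫(1/(x**2 + 4)) dx.
Step 2. Evaluate the standard form [assuming x > 4]: now 5*log(x - 4) + ∫(2/(x - 3)) dx + ∫(-1/(x - 1)) dx + ∫(1/(x**2 + 4)) dx.
Step 3. Evaluate the standard form [assuming x > 3]: now 5*log(x - 4) + 2*log(x - 3) + ∫(-1/(x - 1)) dx + ∫(1/(x**2 + 4)) dx.
Step 4. Evaluate the standard form [assuming x > 1]: now 5*log(x - 4) + 2*log(x - 3) - log(x - 1) + ∫(1/(x**2 + 4)) dx.
Step 5. Evaluate the standard form: now 5*log(x - 4) + 2*log(x - 3) - log(x - 1) + atan(x/2)/2.
Answer: 5*log(x - 4) + 2*log(x - 3) - log(x - 1) + atan(x/2)/2.


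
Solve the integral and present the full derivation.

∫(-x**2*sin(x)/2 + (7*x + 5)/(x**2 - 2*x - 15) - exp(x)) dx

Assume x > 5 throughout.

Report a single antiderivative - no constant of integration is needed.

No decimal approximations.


Step 1. Rewrite: now ∫(-x**2*sin(x)/2) dx + ∫((7*x + 5)/(x**2 - 2*x - 15)) dx + ∫(-exp(x)) dx.
Step 2. Integrate ∫(-x**2*sin(x)/2) dx by parts with u = x**2, dv = (-sin(x)/2) dx, so v = cos(x)/2: now x**2*cos(x)/2 + ∫(-x*cos(x)) dx + ∫((7*x + 5)/(x**2 - 2*x - 15)) dx + ∫(-exp(x)) dx.
Step 3. Integrate ∫(-x*cos(x)) dx by parts with u = x, dv = (-cos(x)) dx, so v = -sin(x): now x**2*cos(x)/2 - x*sin(x) + ∫((7*x + 5)/(x**2 - 2*x - 15)) dx + ∫(-exp(x)) dx + ∫(sin(x)) dx.
Step 4. Evaluate the standard form: now x**2*cos(x)/2 - x*sin(x) - cos(x) + ∫((7*x + 5)/(x**2 - 2*x - 15)) dx + ∫(-exp(x)) dx.
Step 5. Decompose ∫((7*x + 5)/(x**2 - 2*x - 15)) dx by partial fractions, (7*x + 5)/(x**2 - 2*x - 15) = 2/(x + 3) + 5/(x - 5): now x**2*cos(x)/2 - x*sin(x) - cos(x) + ∫(5/(x - 5)) dx + ∫(2/(x + 3)) dx + ∫(-exp(x)) dx.
Step 6. Evaluate the standard form [assuming x > -3]: now x**2*cos(x)/2 - x*sin(x) + 2*log(x + 3) - cos(x) + ∫(5/(x - 5)) dx + ∫(-exp(x)) dx.
Step 7. Evaluate the standard form [assuming x > 5]: now x**2*cos(x)/2 - x*sin(x) + 5*log(x - 5) + 2*log(x + 3) - cos(x) + ∫(-exp(x)) dx.
Step 8. Evaluate the standard form: now x**2*cos(x)/2 - x*sin(x) - exp(x) + 5*log(x - 5) + 2*log(x + 3) - cos(x).
Answer: x**2*cos(x)/2 - x*sin(x) - exp(x) + 5*log(x - 5) + 2*log(x + 3) - cos(x).


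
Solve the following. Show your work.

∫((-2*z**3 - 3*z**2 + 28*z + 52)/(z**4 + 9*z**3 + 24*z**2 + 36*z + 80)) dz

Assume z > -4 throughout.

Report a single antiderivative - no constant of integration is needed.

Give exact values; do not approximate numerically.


Step 1. Decompose ∫((-2*z**3 - 3*z**2 + 28*z + 52)/(z**4 + 9*z**3 + 24*z**2 + 36*z + 80)) dz by partial fractions, (-2*z**3 - 3*z**2 + 28*z + 52)/(z**4 + 9*z**3 + 24*z**2 + 36*z + 80) = 4/(z**2 + 4) - 3/(z + 5) + 1/(z + 4): now ∫(1/(z + 4)) dz + ∫(-3/(z + 5)) dz + ∫(4/(z**2 + 4)) dz.
Step 2. Evaluate the standard form [assuming z > -5]: now -3*log(z + 5) + ∫(1/(z + 4)) dz + ∫(4/(z**2 + 4)) dz.
Step 3. Evaluate the standard form [assuming z > -4]: now log(z + 4) - 3*log(z + 5) + ∫(4/(z**2 + 4)) dz.
Step 4. Evaluate the standard form: now log(z + 4) - 3*log(z + 5) + 2*atan(z/2).
Answer: log(z + 4) - 3*log(z + 5) + 2*atan(z/2).


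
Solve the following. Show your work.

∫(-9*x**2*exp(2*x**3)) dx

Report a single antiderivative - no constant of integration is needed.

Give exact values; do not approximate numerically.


Step 1. Substitute u = x**3, turning ∫(-9*x**2*exp(2*x**3)) dx into ∫(-3*exp(2*u)) du: now ∫(-3*exp(2*u)) du.
Step 2. Evaluate the standard form: now -3*exp(2*u)/2.
Step 3. Substitute back u = x**3: now -3*exp(2*x**3)/2.
Answer: -3*exp(2*x**3)/2.


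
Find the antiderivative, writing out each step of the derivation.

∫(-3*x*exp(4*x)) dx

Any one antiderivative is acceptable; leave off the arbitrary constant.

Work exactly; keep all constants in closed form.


Step 1. Integrate ∫(-3*x*exp(4*x)) dx by parts with u = x, dv = (-3*exp(4*x)) dx, so v = -3*exp(4*x)/4: now -3*x*exp(4*x)/4 + ∫(3*exp(4*x)/4) dx.
Step 2. Evaluate the standard form: now -3*x*exp(4*x)/4 + 3*exp(4*x)/16.
Answer: -3*x*exp(4*x)/4 + 3*exp(4*x)/16.


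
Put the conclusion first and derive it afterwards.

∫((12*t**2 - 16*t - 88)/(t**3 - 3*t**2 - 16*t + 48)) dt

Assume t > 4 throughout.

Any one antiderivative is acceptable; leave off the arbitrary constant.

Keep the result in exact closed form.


The answer is 5*log(t - 4) + 4*log(t - 3) + 3*log(t + 4).
Step 1. Decompose ∫((12*t**2 - 16*t - 88)/(t**3 - 3*t**2 - 16*t + 48)) dt by partial fractions, (12*t**2 - 16*t - 88)/(t**3 - 3*t**2 - 16*t + 48) = 3/(t + 4) + 4/(t - 3) + 5/(t - 4): now ∫(5/(t - 4)) dt + ∫(4/(t - 3)) dt + ∫(3/(t + 4)) dt.
Step 2. Evaluate the standard form [assuming t > -4]: now 3*log(t + 4) + ∫(5/(t - 4)) dt + ∫(4/(t - 3)) dt.
Step 3. Evaluate the standard form [assuming t > 4]: now 5*log(t - 4) + 3*log(t + 4) + ∫(4/(t - 3)) dt.
Step 4. Evaluate the standard form [assuming t > 3]: now 5*log(t - 4) + 4*log(t - 3) + 3*log(t + 4).
Answer: 5*log(t - 4) + 4*log(t - 3) + 3*log(t + 4).


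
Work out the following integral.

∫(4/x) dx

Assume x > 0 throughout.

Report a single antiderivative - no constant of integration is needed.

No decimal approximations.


Answer: 4*log(x).


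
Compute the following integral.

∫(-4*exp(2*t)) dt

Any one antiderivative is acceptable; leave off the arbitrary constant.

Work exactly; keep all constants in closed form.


Answer: -2*exp(2*t).


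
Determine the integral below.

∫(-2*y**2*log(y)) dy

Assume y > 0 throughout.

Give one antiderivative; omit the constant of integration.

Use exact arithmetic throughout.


Answer: -2*y**3*log(y)/3 + 2*y**3/9.


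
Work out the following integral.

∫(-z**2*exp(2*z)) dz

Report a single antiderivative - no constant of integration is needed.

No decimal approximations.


Answer: -z**2*exp(2*z)/2 + z*exp(2*z)/2 - exp(2*z)/4.


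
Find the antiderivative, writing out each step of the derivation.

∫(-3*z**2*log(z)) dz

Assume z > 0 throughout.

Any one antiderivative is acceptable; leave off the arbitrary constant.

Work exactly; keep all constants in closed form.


Step 1. Integrate ∫(-3*z**2*log(z)) dz by parts with u = log(z), dv = (-3*z**2) dz, so v = -z**3 [assuming z > 0]: now -z**3*log(z) + ∫(z**2) dz.
Step 2. Evaluate the standard form: now -z**3*log(z) + z**3/3.
Answer: -z**3*log(z) + z**3/3.


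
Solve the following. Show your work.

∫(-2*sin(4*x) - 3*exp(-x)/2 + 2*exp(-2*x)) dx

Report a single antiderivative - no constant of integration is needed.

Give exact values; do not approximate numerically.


Step 1. Rewrite: now ∫(2*exp(-2*x)) dx + ∫(-3*exp(-x)/2) dx + ∫(-2*sin(4*x)) dx.
Step 2. Evaluate the standard form: now cos(4*x)/2 + ∫(2*exp(-2*x)) dx + ∫(-3*exp(-x)/2) dx.
Step 3. Evaluate the standard form: now cos(4*x)/2 + ∫(-3*exp(-x)/2) dx - exp(-2*x).
Step 4. Evaluate the standard form: now cos(4*x)/2 + 3*exp(-x)/2 - exp(-2*x).
Answer: cos(4*x)/2 + 3*exp(-x)/2 - exp(-2*x).


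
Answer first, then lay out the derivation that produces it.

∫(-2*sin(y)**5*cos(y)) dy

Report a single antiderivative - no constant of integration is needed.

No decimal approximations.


The answer is -sin(y)**6/3.
Step 1. Substitute u = sin(y), turning ∫(-2*sin(y)**5*cos(y)) dy into ∫(-2*u**5) du: now ∫(-2*u**5) du.
Step 2. Evaluate the standard form: now -u**6/3.
Step 3. Substitute back u = sin(y): now -sin(y)**6/3.
Answer: -sin(y)**6/3.


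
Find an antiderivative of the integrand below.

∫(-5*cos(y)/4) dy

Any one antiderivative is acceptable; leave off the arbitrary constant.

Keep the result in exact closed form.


Answer: -5*sin(y)/4.


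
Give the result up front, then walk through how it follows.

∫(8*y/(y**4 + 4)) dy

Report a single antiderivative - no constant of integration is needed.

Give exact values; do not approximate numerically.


The answer is 2*atan(y**2/2).
Step 1. Substitute u = y**2, turning ∫(8*y/(y**4 + 4)) dy into ∫(4/(u**2 + 4)) du: now ∫(4/(u**2 + 4)) du.
Step 2. Evaluate the standard form: now 2*atan(u/2).
Step 3. Substitute back u = y**2: now 2*atan(y**2/2).
Answer: 2*atan(y**2/2).


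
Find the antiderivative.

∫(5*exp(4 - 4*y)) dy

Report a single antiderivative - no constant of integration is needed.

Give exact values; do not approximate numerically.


Answer: -5*exp(4 - 4*y)/4.


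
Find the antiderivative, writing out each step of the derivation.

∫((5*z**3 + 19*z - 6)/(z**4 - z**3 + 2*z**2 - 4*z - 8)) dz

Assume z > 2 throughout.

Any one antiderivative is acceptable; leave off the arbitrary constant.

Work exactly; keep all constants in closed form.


Step 1. Decompose ∫((5*z**3 + 19*z - 6)/(z**4 - z**3 + 2*z**2 - 4*z - 8)) dz by partial fractions, (5*z**3 + 19*z - 6)/(z**4 - z**3 + 2*z**2 - 4*z - 8) = 1/(z**2 + 4) + 2/(z + 1) + 3/(z - 2): now ∫(3/(z - 2)) dz + ∫(2/(z + 1)) dz + ∫(1/(z**2 + 4)) dz.
Step 2. Evaluate the standard form [assuming z > 2]: now 3*log(z - 2) + ∫(2/(z + 1)) dz + ∫(1/(z**2 + 4)) dz.
Step 3. Evaluate the standard form [assuming z > -1]: now 3*log(z - 2) + 2*log(z + 1) + ∫(1/(z**2 + 4)) dz.
Step 4. Evaluate the standard form: now 3*log(z - 2) + 2*log(z + 1) + atan(z/2)/2.
Answer: 3*log(z - 2) + 2*log(z + 1) + atan(z/2)/2.


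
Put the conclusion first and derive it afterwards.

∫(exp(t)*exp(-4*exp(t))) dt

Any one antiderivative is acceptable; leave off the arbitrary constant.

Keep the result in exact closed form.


The answer is -exp(-4*exp(t))/4.
Step 1. Substitute u = exp(t), turning ∫(exp(t)*exp(-4*exp(t))) dt into ∫(exp(-4*u)) du: now ∫(exp(-4*u)) du.
Step 2. Evaluate the standard form: now -exp(-4*u)/4.
Step 3. Substitute back u = exp(t): now -exp(-4*exp(t))/4.
Answer: -exp(-4*exp(t))/4.


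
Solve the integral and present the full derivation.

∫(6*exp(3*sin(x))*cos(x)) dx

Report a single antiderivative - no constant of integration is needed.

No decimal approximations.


Step 1. Substitute u = sin(x), turning ∫(6*exp(3*sin(x))*cos(x)) dx into ∫(6*exp(3*u)) du: now ∫(6*exp(3*u)) du.
Step 2. Evaluate the standard form: now 2*exp(3*u).
Step 3. Substitute back u = sin(x): now 2*exp(3*sin(x)).
Answer: 2*exp(3*sin(x)).


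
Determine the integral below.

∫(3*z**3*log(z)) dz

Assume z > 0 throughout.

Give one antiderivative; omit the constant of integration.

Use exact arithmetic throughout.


Answer: 3*z**4*log(z)/4 - 3*z**4/16.


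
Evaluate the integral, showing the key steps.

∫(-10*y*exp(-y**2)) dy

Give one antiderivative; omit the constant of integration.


Step 1. Substitute u = y**2, turning ∫(-10*y*exp(-y**2)) dy into ∫(-5*exp(-u)) du: now ∫(-5*exp(-u)) du.
Step 2. Evaluate the standard form: now 5*exp(-u).
Step 3. Substitute back u = y**2: now 5*exp(-y**2).
Answer: 5*exp(-y**2).


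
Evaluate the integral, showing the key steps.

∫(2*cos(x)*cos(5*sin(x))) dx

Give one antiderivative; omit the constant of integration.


Step 1. Substitute u = sin(x), turning ∫(2*cos(x)*cos(5*sin(x))) dx into ∫(2*cos(5*u)) du: now ∫(2*cos(5*u)) du.
Step 2. Evaluate the standard form: now 2*sin(5*u)/5.
Step 3. Substitute back u = sin(x): now 2*sin(5*sin(x))/5.
Answer: 2*sin(5*sin(x))/5.


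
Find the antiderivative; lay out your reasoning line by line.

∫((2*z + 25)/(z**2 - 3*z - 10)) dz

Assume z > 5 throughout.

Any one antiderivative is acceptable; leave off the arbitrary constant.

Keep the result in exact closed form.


Step 1. Decompose ∫((2*z + 25)/(z**2 - 3*z - 10)) dz by partial fractions, (2*z + 25)/(z**2 - 3*z - 10) = -3/(z + 2) + 5/(z - 5): now ∫(5/(z - 5)) dz + ∫(-3/(z + 2)) dz.
Step 2. Evaluate the standard form [assuming z > 5]: now 5*log(z - 5) + ∫(-3/(z + 2)) dz.
Step 3. Evaluate the standard form [assuming z > -2]: now 5*log(z - 5) - 3*log(z + 2).
Answer: 5*log(z - 5) - 3*log(z + 2).


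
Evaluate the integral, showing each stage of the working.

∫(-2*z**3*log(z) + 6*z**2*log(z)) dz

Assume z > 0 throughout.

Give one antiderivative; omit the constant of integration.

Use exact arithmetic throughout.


Step 1. Rewrite: now ∫(6*z**2*log(z)) dz + ∫(-2*z**3*log(z)) dz.
Step 2. Integrate ∫(6*z**2*log(z)) dz by parts with u = log(z), dv = (6*z**2) dz, so v = 2*z**3 [assuming z > 0]: now 2*z**3*log(z) + ∫(-2*z**2) dz + ∫(-2*z**3*log(z)) dz.
Step 3. Evaluate the standard form: now 2*z**3*log(z) - 2*z**3/3 + ∫(-2*z**3*log(z)) dz.
Step 4. Integrate ∫(-2*z**3*log(z)) dz by parts with u = log(z), dv = (-2*z**3) dz, so v = -z**4/2 [assuming z > 0]: now -z**4*log(z)/2 + 2*z**3*log(z) - 2*z**3/3 + ∫(z**3/2) dz.
Step 5. Evaluate the standard form: now -z**4*log(z)/2 + z**4/8 + 2*z**3*log(z) - 2*z**3/3.
Answer: -z**4*log(z)/2 + z**4/8 + 2*z**3*log(z) - 2*z**3/3.


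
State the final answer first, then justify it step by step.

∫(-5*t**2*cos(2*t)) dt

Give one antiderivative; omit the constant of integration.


The answer is -5*t**2*sin(2*t)/2 - 5*t*cos(2*t)/2 + 5*sin(2*t)/4.
Step 1. Integrate ∫(-5*t**2*cos(2*t)) dt by parts with u = t**2, dv = (-5*cos(2*t)) dt, so v = -5*sin(2*t)/2: now -5*t**2*sin(2*t)/2 + ∫(5*t*sin(2*t)) dt.
Step 2. Integrate ∫(5*t*sin(2*t)) dt by parts with u = t, dv = (5*sin(2*t)) dt, so v = -5*cos(2*t)/2: now -5*t**2*sin(2*t)/2 - 5*t*cos(2*t)/2 + ∫(5*cos(2*t)/2) dt.
Step 3. Evaluate the standard form: now -5*t**2*sin(2*t)/2 - 5*t*cos(2*t)/2 + 5*sin(2*t)/4.
Answer: -5*t**2*sin(2*t)/2 - 5*t*cos(2*t)/2 + 5*sin(2*t)/4.


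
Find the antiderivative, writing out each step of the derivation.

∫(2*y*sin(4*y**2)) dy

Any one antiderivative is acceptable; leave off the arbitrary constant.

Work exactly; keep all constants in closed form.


Step 1. Substitute u = y**2, turning ∫(2*y*sin(4*y**2)) dy into ∫(sin(4*u)) du: now ∫(sin(4*u)) du.
Step 2. Evaluate the standard form: now -cos(4*u)/4.
Step 3. Substitute back u = y**2: now -cos(4*y**2)/4.
Answer: -cos(4*y**2)/4.


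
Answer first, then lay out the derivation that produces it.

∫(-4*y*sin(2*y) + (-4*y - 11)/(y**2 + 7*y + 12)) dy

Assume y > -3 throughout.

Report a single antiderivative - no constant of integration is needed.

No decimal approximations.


The answer is 2*y*cos(2*y) + log(y + 3) - 5*log(y + 4) - sin(2*y).
Step 1. Rewrite: now ∫(-4*y*sin(2*y)) dy + ∫((-4*y - 11)/(y**2 + 7*y + 12)) dy.
Step 2. Decompose ∫((-4*y - 11)/(y**2 + 7*y + 12)) dy by partial fractions, (-4*y - 11)/(y**2 + 7*y + 12) = -5/(y + 4) + 1/(y + 3): now ∫(-4*y*sin(2*y)) dy + ∫(1/(y + 3)) dy + ∫(-5/(y + 4)) dy.
Step 3. Evaluate the standard form [assuming y > -3]: now log(y + 3) + ∫(-4*y*sin(2*y)) dy + ∫(-5/(y + 4)) dy.
Step 4. Evaluate the standard form [assuming y > -4]: now log(y + 3) - 5*log(y + 4) + ∫(-4*y*sin(2*y)) dy.
Step 5. Integrate ∫(-4*y*sin(2*y)) dy by parts with u = y, dv = (-4*sin(2*y)) dy, so v = 2*cos(2*y): now 2*y*cos(2*y) + log(y + 3) - 5*log(y + 4) + ∫(-2*cos(2*y)) dy.
Step 6. Evaluate the standard form: now 2*y*cos(2*y) + log(y + 3) - 5*log(y + 4) - sin(2*y).
Answer: 2*y*cos(2*y) + log(y + 3) - 5*log(y + 4) - sin(2*y).


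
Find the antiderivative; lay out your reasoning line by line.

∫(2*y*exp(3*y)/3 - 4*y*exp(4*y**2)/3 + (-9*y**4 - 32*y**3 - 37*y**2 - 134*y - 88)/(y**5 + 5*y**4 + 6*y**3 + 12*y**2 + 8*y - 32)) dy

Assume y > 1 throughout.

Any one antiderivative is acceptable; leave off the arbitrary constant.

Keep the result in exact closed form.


Step 1. Rewrite: now ∫(2*y*exp(3*y)/3) dy + ∫(-4*y*exp(4*y**2)/3) dy + ∫((-9*y**4 - 32*y**3 - 37*y**2 - 134*y - 88)/(y**5 + 5*y**4 + 6*y**3 + 12*y**2 + 8*y - 32)) dy.
Step 2. Decompose ∫((-9*y**4 - 32*y**3 - 37*y**2 - 134*y - 88)/(y**5 + 5*y**4 + 6*y**3 + 12*y**2 + 8*y - 32)) dy by partial fractions, (-9*y**4 - 32*y**3 - 37*y**2 - 134*y - 88)/(y**5 + 5*y**4 + 6*y**3 + 12*y**2 + 8*y - 32) = 3/(y**2 + 4) - 2/(y + 4) - 3/(y + 2) - 4/(y - 1): now ∫(2*y*exp(3*y)/3) dy + ∫(-4*y*exp(4*y**2)/3) dy + ∫(-4/(y - 1)) dy + ∫(-3/(y + 2)) dy + ∫(-2/(y + 4)) dy + ∫(3/(y**2 + 4)) dy.
Step 3. Evaluate the standard form [assuming y > -4]: now -2*log(y + 4) + ∫(2*y*exp(3*y)/3) dy + ∫(-4*y*exp(4*y**2)/3) dy + ∫(-4/(y - 1)) dy + ∫(-3/(y + 2)) dy + ∫(3/(y**2 + 4)) dy.
Step 4. Evaluate the standard form [assuming y > 1]: now -4*log(y - 1) - 2*log(y + 4) + ∫(2*y*exp(3*y)/3) dy + ∫(-4*y*exp(4*y**2)/3) dy + ∫(-3/(y + 2)) dy + ∫(3/(y**2 + 4)) dy.
Step 5. Evaluate the standard form [assuming y > -2]: now -4*log(y - 1) - 3*log(y + 2) - 2*log(y + 4) + ∫(2*y*exp(3*y)/3) dy + ∫(-4*y*exp(4*y**2)/3) dy + ∫(3/(y**2 + 4)) dy.
Step 6. Evaluate the standard form: now -4*log(y - 1) - 3*log(y + 2) - 2*log(y + 4) + 3*atan(y/2)/2 + ∫(2*y*exp(3*y)/3) dy + ∫(-4*y*exp(4*y**2)/3) dy.
Step 7. Substitute u = y**2, turning ∫(-4*y*exp(4*y**2)/3) dy into ∫(-2*exp(4*u)/3) du: now -4*log(y - 1) - 3*log(y + 2) - 2*log(y + 4) + 3*atan(y/2)/2 + ∫(2*y*exp(3*y)/3) dy + ∫(-2*exp(4*u)/3) du.
Step 8. Evaluate the standard form: now -exp(4*u)/6 - 4*log(y - 1) - 3*log(y + 2) - 2*log(y + 4) + 3*atan(y/2)/2 + ∫(2*y*exp(3*y)/3) dy.
Step 9. Substitute back u = y**2: now -exp(4*y**2)/6 - 4*log(y - 1) - 3*log(y + 2) - 2*log(y + 4) + 3*atan(y/2)/2 + ∫(2*y*exp(3*y)/3) dy.
Step 10. Integrate ∫(2*y*exp(3*y)/3) dy by parts with u = y, dv = (2*exp(3*y)/3) dy, so v = 2*exp(3*y)/9: now 2*y*exp(3*y)/9 - exp(4*y**2)/6 - 4*log(y - 1) - 3*log(y + 2) - 2*log(y + 4) + 3*atan(y/2)/2 + ∫(-2*exp(3*y)/9) dy.
Step 11. Evaluate the standard form: now 2*y*exp(3*y)/9 - 2*exp(3*y)/27 - exp(4*y**2)/6 - 4*log(y - 1) - 3*log(y + 2) - 2*log(y + 4) + 3*atan(y/2)/2.
Answer: 2*y*exp(3*y)/9 - 2*exp(3*y)/27 - exp(4*y**2)/6 - 4*log(y - 1) - 3*log(y + 2) - 2*log(y + 4) + 3*atan(y/2)/2.


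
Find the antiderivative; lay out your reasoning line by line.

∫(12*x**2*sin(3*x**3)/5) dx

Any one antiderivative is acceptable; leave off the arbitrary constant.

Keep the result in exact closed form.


Step 1. Substitute u = x**3, turning ∫(12*x**2*sin(3*x**3)/5) dx into ∫(4*sin(3*u)/5) du: now ∫(4*sin(3*u)/5) du.
Step 2. Evaluate the standard form: now -4*cos(3*u)/15.
Step 3. Substitute back u = x**3: now -4*cos(3*x**3)/15.
Answer: -4*cos(3*x**3)/15.


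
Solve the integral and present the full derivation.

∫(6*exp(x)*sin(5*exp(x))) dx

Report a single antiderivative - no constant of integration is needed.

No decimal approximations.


Step 1. Substitute u = exp(x), turning ∫(6*exp(x)*sin(5*exp(x))) dx into ∫(6*sin(5*u)) du: now ∫(6*sin(5*u)) du.
Step 2. Evaluate the standard form: now -6*cos(5*u)/5.
Step 3. Substitute back u = exp(x): now -6*cos(5*exp(x))/5.
Answer: -6*cos(5*exp(x))/5.
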